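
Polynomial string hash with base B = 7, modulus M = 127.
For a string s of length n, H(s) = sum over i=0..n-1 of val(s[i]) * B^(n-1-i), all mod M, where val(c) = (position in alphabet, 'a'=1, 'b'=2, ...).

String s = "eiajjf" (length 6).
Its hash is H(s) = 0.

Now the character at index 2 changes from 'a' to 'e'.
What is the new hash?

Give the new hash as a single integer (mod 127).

Answer: 102

Derivation:
val('a') = 1, val('e') = 5
Position k = 2, exponent = n-1-k = 3
B^3 mod M = 7^3 mod 127 = 89
Delta = (5 - 1) * 89 mod 127 = 102
New hash = (0 + 102) mod 127 = 102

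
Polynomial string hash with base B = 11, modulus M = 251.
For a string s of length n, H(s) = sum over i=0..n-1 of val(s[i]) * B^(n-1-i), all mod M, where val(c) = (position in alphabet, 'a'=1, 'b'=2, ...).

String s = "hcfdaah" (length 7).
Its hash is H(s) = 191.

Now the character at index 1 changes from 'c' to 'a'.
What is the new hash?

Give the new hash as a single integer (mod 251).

val('c') = 3, val('a') = 1
Position k = 1, exponent = n-1-k = 5
B^5 mod M = 11^5 mod 251 = 160
Delta = (1 - 3) * 160 mod 251 = 182
New hash = (191 + 182) mod 251 = 122

Answer: 122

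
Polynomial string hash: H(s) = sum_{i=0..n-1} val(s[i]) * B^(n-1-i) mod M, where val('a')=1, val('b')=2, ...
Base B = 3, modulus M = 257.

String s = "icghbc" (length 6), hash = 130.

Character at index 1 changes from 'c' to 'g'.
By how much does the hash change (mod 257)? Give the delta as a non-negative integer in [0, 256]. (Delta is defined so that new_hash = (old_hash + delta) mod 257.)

Delta formula: (val(new) - val(old)) * B^(n-1-k) mod M
  val('g') - val('c') = 7 - 3 = 4
  B^(n-1-k) = 3^4 mod 257 = 81
  Delta = 4 * 81 mod 257 = 67

Answer: 67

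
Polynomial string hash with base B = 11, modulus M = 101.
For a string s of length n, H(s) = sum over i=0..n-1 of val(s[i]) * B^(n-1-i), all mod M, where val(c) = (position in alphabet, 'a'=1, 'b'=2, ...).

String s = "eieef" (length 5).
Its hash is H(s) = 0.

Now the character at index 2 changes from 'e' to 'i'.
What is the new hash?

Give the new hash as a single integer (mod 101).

Answer: 80

Derivation:
val('e') = 5, val('i') = 9
Position k = 2, exponent = n-1-k = 2
B^2 mod M = 11^2 mod 101 = 20
Delta = (9 - 5) * 20 mod 101 = 80
New hash = (0 + 80) mod 101 = 80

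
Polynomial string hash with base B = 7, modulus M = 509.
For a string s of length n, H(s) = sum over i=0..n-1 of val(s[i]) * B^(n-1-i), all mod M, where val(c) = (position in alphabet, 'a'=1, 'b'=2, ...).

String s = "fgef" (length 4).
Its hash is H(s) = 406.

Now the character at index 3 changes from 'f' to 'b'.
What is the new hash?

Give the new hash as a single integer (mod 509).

Answer: 402

Derivation:
val('f') = 6, val('b') = 2
Position k = 3, exponent = n-1-k = 0
B^0 mod M = 7^0 mod 509 = 1
Delta = (2 - 6) * 1 mod 509 = 505
New hash = (406 + 505) mod 509 = 402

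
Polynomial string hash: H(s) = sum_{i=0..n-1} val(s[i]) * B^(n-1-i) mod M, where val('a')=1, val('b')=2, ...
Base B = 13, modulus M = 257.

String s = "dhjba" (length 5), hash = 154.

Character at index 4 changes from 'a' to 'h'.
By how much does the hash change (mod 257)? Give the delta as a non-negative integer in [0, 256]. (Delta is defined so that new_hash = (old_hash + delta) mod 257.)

Answer: 7

Derivation:
Delta formula: (val(new) - val(old)) * B^(n-1-k) mod M
  val('h') - val('a') = 8 - 1 = 7
  B^(n-1-k) = 13^0 mod 257 = 1
  Delta = 7 * 1 mod 257 = 7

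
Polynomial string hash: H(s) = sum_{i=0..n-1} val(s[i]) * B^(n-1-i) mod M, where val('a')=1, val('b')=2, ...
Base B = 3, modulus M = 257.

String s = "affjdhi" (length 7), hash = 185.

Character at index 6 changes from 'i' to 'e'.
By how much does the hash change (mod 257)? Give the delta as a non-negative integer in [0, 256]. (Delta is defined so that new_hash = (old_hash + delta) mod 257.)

Answer: 253

Derivation:
Delta formula: (val(new) - val(old)) * B^(n-1-k) mod M
  val('e') - val('i') = 5 - 9 = -4
  B^(n-1-k) = 3^0 mod 257 = 1
  Delta = -4 * 1 mod 257 = 253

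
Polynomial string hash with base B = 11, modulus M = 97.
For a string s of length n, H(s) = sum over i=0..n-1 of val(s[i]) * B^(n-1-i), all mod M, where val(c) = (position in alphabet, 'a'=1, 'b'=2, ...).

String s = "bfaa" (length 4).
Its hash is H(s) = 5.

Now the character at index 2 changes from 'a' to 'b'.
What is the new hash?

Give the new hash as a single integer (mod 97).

Answer: 16

Derivation:
val('a') = 1, val('b') = 2
Position k = 2, exponent = n-1-k = 1
B^1 mod M = 11^1 mod 97 = 11
Delta = (2 - 1) * 11 mod 97 = 11
New hash = (5 + 11) mod 97 = 16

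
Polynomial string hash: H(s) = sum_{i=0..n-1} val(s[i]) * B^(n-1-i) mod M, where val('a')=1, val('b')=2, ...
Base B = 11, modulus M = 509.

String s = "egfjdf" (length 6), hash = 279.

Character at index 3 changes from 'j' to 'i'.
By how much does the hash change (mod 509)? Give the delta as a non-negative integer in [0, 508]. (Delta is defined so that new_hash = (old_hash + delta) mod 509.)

Answer: 388

Derivation:
Delta formula: (val(new) - val(old)) * B^(n-1-k) mod M
  val('i') - val('j') = 9 - 10 = -1
  B^(n-1-k) = 11^2 mod 509 = 121
  Delta = -1 * 121 mod 509 = 388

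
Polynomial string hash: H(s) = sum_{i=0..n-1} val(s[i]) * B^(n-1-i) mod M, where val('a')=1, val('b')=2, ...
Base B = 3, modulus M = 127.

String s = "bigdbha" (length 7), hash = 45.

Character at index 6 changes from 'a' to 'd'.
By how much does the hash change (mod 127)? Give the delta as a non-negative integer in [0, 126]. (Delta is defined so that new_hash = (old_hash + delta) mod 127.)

Answer: 3

Derivation:
Delta formula: (val(new) - val(old)) * B^(n-1-k) mod M
  val('d') - val('a') = 4 - 1 = 3
  B^(n-1-k) = 3^0 mod 127 = 1
  Delta = 3 * 1 mod 127 = 3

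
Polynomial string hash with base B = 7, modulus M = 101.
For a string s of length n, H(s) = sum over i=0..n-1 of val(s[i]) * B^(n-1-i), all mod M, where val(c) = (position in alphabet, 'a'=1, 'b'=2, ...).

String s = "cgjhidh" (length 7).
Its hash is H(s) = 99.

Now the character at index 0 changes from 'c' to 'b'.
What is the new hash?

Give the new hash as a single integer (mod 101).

val('c') = 3, val('b') = 2
Position k = 0, exponent = n-1-k = 6
B^6 mod M = 7^6 mod 101 = 85
Delta = (2 - 3) * 85 mod 101 = 16
New hash = (99 + 16) mod 101 = 14

Answer: 14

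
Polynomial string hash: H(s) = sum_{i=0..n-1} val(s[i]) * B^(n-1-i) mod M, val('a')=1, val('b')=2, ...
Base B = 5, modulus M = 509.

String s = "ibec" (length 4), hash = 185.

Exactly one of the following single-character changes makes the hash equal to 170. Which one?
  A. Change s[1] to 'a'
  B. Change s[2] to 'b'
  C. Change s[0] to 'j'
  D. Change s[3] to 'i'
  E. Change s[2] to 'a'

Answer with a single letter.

Option A: s[1]='b'->'a', delta=(1-2)*5^2 mod 509 = 484, hash=185+484 mod 509 = 160
Option B: s[2]='e'->'b', delta=(2-5)*5^1 mod 509 = 494, hash=185+494 mod 509 = 170 <-- target
Option C: s[0]='i'->'j', delta=(10-9)*5^3 mod 509 = 125, hash=185+125 mod 509 = 310
Option D: s[3]='c'->'i', delta=(9-3)*5^0 mod 509 = 6, hash=185+6 mod 509 = 191
Option E: s[2]='e'->'a', delta=(1-5)*5^1 mod 509 = 489, hash=185+489 mod 509 = 165

Answer: B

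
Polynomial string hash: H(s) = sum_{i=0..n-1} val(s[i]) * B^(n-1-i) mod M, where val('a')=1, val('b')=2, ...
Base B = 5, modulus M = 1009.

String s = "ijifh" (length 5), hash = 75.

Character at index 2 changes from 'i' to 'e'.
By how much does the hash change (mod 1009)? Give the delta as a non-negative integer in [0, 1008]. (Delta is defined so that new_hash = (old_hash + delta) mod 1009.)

Answer: 909

Derivation:
Delta formula: (val(new) - val(old)) * B^(n-1-k) mod M
  val('e') - val('i') = 5 - 9 = -4
  B^(n-1-k) = 5^2 mod 1009 = 25
  Delta = -4 * 25 mod 1009 = 909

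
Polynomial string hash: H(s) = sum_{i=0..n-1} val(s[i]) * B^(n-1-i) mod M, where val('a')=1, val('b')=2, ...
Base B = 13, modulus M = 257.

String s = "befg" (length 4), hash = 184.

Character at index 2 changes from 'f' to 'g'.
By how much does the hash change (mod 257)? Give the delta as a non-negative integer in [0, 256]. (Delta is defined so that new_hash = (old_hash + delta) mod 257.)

Delta formula: (val(new) - val(old)) * B^(n-1-k) mod M
  val('g') - val('f') = 7 - 6 = 1
  B^(n-1-k) = 13^1 mod 257 = 13
  Delta = 1 * 13 mod 257 = 13

Answer: 13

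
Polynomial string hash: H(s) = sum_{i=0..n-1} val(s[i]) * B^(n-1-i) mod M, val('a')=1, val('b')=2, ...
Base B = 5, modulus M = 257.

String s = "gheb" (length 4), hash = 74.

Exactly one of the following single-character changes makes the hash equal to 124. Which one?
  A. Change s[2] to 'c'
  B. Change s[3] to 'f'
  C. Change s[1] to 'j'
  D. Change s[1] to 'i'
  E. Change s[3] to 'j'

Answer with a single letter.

Option A: s[2]='e'->'c', delta=(3-5)*5^1 mod 257 = 247, hash=74+247 mod 257 = 64
Option B: s[3]='b'->'f', delta=(6-2)*5^0 mod 257 = 4, hash=74+4 mod 257 = 78
Option C: s[1]='h'->'j', delta=(10-8)*5^2 mod 257 = 50, hash=74+50 mod 257 = 124 <-- target
Option D: s[1]='h'->'i', delta=(9-8)*5^2 mod 257 = 25, hash=74+25 mod 257 = 99
Option E: s[3]='b'->'j', delta=(10-2)*5^0 mod 257 = 8, hash=74+8 mod 257 = 82

Answer: C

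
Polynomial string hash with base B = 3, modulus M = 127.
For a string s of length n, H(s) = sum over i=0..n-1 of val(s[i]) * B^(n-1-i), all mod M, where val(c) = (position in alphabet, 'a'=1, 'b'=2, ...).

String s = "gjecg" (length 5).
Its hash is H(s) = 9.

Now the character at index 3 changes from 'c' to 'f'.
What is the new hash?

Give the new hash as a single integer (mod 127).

Answer: 18

Derivation:
val('c') = 3, val('f') = 6
Position k = 3, exponent = n-1-k = 1
B^1 mod M = 3^1 mod 127 = 3
Delta = (6 - 3) * 3 mod 127 = 9
New hash = (9 + 9) mod 127 = 18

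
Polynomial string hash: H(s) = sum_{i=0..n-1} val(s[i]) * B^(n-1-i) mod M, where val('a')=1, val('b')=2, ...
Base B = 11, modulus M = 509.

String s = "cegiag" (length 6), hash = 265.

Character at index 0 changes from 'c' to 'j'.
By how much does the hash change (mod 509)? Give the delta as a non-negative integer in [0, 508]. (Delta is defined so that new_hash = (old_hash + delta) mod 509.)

Delta formula: (val(new) - val(old)) * B^(n-1-k) mod M
  val('j') - val('c') = 10 - 3 = 7
  B^(n-1-k) = 11^5 mod 509 = 207
  Delta = 7 * 207 mod 509 = 431

Answer: 431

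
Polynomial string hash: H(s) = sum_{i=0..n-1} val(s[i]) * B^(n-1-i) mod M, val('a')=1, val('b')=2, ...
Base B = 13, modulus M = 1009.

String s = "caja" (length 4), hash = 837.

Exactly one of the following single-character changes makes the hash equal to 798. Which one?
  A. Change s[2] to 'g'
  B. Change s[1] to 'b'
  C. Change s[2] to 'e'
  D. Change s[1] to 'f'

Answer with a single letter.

Option A: s[2]='j'->'g', delta=(7-10)*13^1 mod 1009 = 970, hash=837+970 mod 1009 = 798 <-- target
Option B: s[1]='a'->'b', delta=(2-1)*13^2 mod 1009 = 169, hash=837+169 mod 1009 = 1006
Option C: s[2]='j'->'e', delta=(5-10)*13^1 mod 1009 = 944, hash=837+944 mod 1009 = 772
Option D: s[1]='a'->'f', delta=(6-1)*13^2 mod 1009 = 845, hash=837+845 mod 1009 = 673

Answer: A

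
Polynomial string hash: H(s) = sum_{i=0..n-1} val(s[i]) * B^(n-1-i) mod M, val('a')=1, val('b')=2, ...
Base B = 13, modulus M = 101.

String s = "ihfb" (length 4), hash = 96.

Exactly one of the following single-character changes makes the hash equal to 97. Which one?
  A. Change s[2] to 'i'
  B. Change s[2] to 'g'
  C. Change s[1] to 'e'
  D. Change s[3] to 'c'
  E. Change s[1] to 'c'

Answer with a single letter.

Answer: D

Derivation:
Option A: s[2]='f'->'i', delta=(9-6)*13^1 mod 101 = 39, hash=96+39 mod 101 = 34
Option B: s[2]='f'->'g', delta=(7-6)*13^1 mod 101 = 13, hash=96+13 mod 101 = 8
Option C: s[1]='h'->'e', delta=(5-8)*13^2 mod 101 = 99, hash=96+99 mod 101 = 94
Option D: s[3]='b'->'c', delta=(3-2)*13^0 mod 101 = 1, hash=96+1 mod 101 = 97 <-- target
Option E: s[1]='h'->'c', delta=(3-8)*13^2 mod 101 = 64, hash=96+64 mod 101 = 59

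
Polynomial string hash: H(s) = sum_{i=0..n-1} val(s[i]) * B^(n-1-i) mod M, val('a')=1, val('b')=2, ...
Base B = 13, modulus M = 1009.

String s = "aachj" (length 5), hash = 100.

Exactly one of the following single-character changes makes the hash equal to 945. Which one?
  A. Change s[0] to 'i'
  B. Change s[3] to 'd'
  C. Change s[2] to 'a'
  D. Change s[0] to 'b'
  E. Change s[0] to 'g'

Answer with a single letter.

Option A: s[0]='a'->'i', delta=(9-1)*13^4 mod 1009 = 454, hash=100+454 mod 1009 = 554
Option B: s[3]='h'->'d', delta=(4-8)*13^1 mod 1009 = 957, hash=100+957 mod 1009 = 48
Option C: s[2]='c'->'a', delta=(1-3)*13^2 mod 1009 = 671, hash=100+671 mod 1009 = 771
Option D: s[0]='a'->'b', delta=(2-1)*13^4 mod 1009 = 309, hash=100+309 mod 1009 = 409
Option E: s[0]='a'->'g', delta=(7-1)*13^4 mod 1009 = 845, hash=100+845 mod 1009 = 945 <-- target

Answer: E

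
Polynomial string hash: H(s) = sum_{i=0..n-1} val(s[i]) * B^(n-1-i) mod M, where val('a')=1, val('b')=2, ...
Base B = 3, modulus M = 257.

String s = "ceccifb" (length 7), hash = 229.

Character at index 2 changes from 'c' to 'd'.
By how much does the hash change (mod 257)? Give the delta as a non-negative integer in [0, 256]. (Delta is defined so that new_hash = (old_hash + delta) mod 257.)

Answer: 81

Derivation:
Delta formula: (val(new) - val(old)) * B^(n-1-k) mod M
  val('d') - val('c') = 4 - 3 = 1
  B^(n-1-k) = 3^4 mod 257 = 81
  Delta = 1 * 81 mod 257 = 81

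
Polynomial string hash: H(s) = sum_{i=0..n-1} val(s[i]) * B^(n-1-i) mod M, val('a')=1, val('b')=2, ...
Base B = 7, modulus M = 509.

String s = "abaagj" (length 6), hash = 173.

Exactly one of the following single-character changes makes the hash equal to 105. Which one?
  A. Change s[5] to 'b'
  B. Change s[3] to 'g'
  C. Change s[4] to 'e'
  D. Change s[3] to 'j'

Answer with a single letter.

Option A: s[5]='j'->'b', delta=(2-10)*7^0 mod 509 = 501, hash=173+501 mod 509 = 165
Option B: s[3]='a'->'g', delta=(7-1)*7^2 mod 509 = 294, hash=173+294 mod 509 = 467
Option C: s[4]='g'->'e', delta=(5-7)*7^1 mod 509 = 495, hash=173+495 mod 509 = 159
Option D: s[3]='a'->'j', delta=(10-1)*7^2 mod 509 = 441, hash=173+441 mod 509 = 105 <-- target

Answer: D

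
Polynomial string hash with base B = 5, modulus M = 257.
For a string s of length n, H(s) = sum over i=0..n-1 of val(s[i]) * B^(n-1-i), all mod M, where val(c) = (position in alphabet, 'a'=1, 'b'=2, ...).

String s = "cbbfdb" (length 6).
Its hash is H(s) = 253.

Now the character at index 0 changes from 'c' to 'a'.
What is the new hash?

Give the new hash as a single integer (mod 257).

val('c') = 3, val('a') = 1
Position k = 0, exponent = n-1-k = 5
B^5 mod M = 5^5 mod 257 = 41
Delta = (1 - 3) * 41 mod 257 = 175
New hash = (253 + 175) mod 257 = 171

Answer: 171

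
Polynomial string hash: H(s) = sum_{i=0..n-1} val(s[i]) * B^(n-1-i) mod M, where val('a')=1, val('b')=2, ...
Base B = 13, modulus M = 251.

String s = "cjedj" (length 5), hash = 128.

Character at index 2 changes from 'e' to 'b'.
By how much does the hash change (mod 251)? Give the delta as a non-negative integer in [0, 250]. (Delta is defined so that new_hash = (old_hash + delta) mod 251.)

Delta formula: (val(new) - val(old)) * B^(n-1-k) mod M
  val('b') - val('e') = 2 - 5 = -3
  B^(n-1-k) = 13^2 mod 251 = 169
  Delta = -3 * 169 mod 251 = 246

Answer: 246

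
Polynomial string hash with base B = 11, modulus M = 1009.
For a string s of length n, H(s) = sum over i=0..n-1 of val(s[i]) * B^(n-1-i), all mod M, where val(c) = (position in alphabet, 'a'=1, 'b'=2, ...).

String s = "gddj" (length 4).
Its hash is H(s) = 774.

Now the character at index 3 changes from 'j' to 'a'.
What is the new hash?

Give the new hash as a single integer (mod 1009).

val('j') = 10, val('a') = 1
Position k = 3, exponent = n-1-k = 0
B^0 mod M = 11^0 mod 1009 = 1
Delta = (1 - 10) * 1 mod 1009 = 1000
New hash = (774 + 1000) mod 1009 = 765

Answer: 765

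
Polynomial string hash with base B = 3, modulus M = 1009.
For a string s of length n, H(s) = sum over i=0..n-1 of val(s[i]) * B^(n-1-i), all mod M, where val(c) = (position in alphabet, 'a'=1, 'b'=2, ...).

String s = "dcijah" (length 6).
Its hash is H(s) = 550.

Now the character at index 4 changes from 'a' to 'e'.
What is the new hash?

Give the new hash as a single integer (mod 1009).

val('a') = 1, val('e') = 5
Position k = 4, exponent = n-1-k = 1
B^1 mod M = 3^1 mod 1009 = 3
Delta = (5 - 1) * 3 mod 1009 = 12
New hash = (550 + 12) mod 1009 = 562

Answer: 562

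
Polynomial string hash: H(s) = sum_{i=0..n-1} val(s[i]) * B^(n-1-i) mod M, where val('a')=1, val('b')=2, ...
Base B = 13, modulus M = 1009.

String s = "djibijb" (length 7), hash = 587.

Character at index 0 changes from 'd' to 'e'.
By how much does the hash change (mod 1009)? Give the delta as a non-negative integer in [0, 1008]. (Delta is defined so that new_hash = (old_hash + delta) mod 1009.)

Answer: 762

Derivation:
Delta formula: (val(new) - val(old)) * B^(n-1-k) mod M
  val('e') - val('d') = 5 - 4 = 1
  B^(n-1-k) = 13^6 mod 1009 = 762
  Delta = 1 * 762 mod 1009 = 762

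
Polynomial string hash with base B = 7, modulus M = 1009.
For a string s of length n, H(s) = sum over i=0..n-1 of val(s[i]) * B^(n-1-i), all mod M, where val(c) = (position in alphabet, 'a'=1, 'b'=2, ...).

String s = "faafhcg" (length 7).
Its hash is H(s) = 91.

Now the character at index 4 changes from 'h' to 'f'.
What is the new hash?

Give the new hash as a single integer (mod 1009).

Answer: 1002

Derivation:
val('h') = 8, val('f') = 6
Position k = 4, exponent = n-1-k = 2
B^2 mod M = 7^2 mod 1009 = 49
Delta = (6 - 8) * 49 mod 1009 = 911
New hash = (91 + 911) mod 1009 = 1002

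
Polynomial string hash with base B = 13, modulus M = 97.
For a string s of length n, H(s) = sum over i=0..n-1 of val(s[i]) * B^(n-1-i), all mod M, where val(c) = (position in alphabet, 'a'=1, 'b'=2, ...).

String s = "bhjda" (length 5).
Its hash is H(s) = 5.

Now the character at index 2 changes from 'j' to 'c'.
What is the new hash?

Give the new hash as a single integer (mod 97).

val('j') = 10, val('c') = 3
Position k = 2, exponent = n-1-k = 2
B^2 mod M = 13^2 mod 97 = 72
Delta = (3 - 10) * 72 mod 97 = 78
New hash = (5 + 78) mod 97 = 83

Answer: 83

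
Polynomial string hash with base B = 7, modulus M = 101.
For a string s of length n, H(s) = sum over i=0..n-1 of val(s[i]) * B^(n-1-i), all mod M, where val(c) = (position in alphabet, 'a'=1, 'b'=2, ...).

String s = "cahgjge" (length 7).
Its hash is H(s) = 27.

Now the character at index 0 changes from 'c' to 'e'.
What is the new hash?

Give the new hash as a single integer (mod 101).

val('c') = 3, val('e') = 5
Position k = 0, exponent = n-1-k = 6
B^6 mod M = 7^6 mod 101 = 85
Delta = (5 - 3) * 85 mod 101 = 69
New hash = (27 + 69) mod 101 = 96

Answer: 96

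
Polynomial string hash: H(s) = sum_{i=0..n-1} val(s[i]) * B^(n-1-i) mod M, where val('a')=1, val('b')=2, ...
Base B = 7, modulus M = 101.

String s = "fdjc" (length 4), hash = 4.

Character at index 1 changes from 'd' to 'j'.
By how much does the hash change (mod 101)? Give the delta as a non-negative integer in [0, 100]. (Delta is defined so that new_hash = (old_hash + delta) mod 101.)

Delta formula: (val(new) - val(old)) * B^(n-1-k) mod M
  val('j') - val('d') = 10 - 4 = 6
  B^(n-1-k) = 7^2 mod 101 = 49
  Delta = 6 * 49 mod 101 = 92

Answer: 92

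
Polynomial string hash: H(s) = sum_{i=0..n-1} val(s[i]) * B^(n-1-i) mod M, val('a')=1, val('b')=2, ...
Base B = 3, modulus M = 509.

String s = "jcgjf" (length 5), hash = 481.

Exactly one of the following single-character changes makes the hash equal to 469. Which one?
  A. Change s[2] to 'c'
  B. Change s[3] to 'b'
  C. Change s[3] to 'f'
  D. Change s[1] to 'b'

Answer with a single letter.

Answer: C

Derivation:
Option A: s[2]='g'->'c', delta=(3-7)*3^2 mod 509 = 473, hash=481+473 mod 509 = 445
Option B: s[3]='j'->'b', delta=(2-10)*3^1 mod 509 = 485, hash=481+485 mod 509 = 457
Option C: s[3]='j'->'f', delta=(6-10)*3^1 mod 509 = 497, hash=481+497 mod 509 = 469 <-- target
Option D: s[1]='c'->'b', delta=(2-3)*3^3 mod 509 = 482, hash=481+482 mod 509 = 454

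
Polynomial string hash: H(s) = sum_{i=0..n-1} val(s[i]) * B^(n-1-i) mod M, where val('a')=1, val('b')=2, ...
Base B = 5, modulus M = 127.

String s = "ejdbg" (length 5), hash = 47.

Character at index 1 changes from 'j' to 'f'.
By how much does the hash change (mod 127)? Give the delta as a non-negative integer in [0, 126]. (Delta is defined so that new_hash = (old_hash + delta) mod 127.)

Answer: 8

Derivation:
Delta formula: (val(new) - val(old)) * B^(n-1-k) mod M
  val('f') - val('j') = 6 - 10 = -4
  B^(n-1-k) = 5^3 mod 127 = 125
  Delta = -4 * 125 mod 127 = 8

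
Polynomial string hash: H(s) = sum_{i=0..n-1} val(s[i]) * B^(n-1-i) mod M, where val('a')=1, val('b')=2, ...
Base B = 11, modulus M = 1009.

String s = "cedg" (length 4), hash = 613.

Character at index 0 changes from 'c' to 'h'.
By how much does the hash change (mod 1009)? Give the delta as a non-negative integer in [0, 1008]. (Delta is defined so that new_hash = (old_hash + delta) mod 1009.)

Answer: 601

Derivation:
Delta formula: (val(new) - val(old)) * B^(n-1-k) mod M
  val('h') - val('c') = 8 - 3 = 5
  B^(n-1-k) = 11^3 mod 1009 = 322
  Delta = 5 * 322 mod 1009 = 601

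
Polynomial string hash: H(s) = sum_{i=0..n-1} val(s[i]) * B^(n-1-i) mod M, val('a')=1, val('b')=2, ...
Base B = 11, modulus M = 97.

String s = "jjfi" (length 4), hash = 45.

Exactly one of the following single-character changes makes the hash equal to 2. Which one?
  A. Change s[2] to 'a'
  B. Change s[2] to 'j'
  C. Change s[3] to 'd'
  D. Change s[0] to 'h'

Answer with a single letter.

Answer: D

Derivation:
Option A: s[2]='f'->'a', delta=(1-6)*11^1 mod 97 = 42, hash=45+42 mod 97 = 87
Option B: s[2]='f'->'j', delta=(10-6)*11^1 mod 97 = 44, hash=45+44 mod 97 = 89
Option C: s[3]='i'->'d', delta=(4-9)*11^0 mod 97 = 92, hash=45+92 mod 97 = 40
Option D: s[0]='j'->'h', delta=(8-10)*11^3 mod 97 = 54, hash=45+54 mod 97 = 2 <-- target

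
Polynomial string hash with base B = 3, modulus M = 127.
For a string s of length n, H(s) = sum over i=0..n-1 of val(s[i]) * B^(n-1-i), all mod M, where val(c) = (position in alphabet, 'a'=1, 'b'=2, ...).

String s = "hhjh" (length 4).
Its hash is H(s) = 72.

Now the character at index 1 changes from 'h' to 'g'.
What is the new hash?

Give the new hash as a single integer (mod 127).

val('h') = 8, val('g') = 7
Position k = 1, exponent = n-1-k = 2
B^2 mod M = 3^2 mod 127 = 9
Delta = (7 - 8) * 9 mod 127 = 118
New hash = (72 + 118) mod 127 = 63

Answer: 63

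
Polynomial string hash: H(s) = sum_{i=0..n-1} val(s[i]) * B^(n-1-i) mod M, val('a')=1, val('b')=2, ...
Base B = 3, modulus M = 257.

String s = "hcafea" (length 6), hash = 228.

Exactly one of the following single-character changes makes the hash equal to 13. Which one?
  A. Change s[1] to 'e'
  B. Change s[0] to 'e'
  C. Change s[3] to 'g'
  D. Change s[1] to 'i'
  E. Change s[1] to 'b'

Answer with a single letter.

Option A: s[1]='c'->'e', delta=(5-3)*3^4 mod 257 = 162, hash=228+162 mod 257 = 133
Option B: s[0]='h'->'e', delta=(5-8)*3^5 mod 257 = 42, hash=228+42 mod 257 = 13 <-- target
Option C: s[3]='f'->'g', delta=(7-6)*3^2 mod 257 = 9, hash=228+9 mod 257 = 237
Option D: s[1]='c'->'i', delta=(9-3)*3^4 mod 257 = 229, hash=228+229 mod 257 = 200
Option E: s[1]='c'->'b', delta=(2-3)*3^4 mod 257 = 176, hash=228+176 mod 257 = 147

Answer: B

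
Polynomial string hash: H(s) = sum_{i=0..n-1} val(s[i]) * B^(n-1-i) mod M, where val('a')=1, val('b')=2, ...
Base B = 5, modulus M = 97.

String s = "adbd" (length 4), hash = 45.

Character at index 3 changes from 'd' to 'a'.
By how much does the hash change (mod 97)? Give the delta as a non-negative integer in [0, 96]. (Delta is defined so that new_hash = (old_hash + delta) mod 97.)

Answer: 94

Derivation:
Delta formula: (val(new) - val(old)) * B^(n-1-k) mod M
  val('a') - val('d') = 1 - 4 = -3
  B^(n-1-k) = 5^0 mod 97 = 1
  Delta = -3 * 1 mod 97 = 94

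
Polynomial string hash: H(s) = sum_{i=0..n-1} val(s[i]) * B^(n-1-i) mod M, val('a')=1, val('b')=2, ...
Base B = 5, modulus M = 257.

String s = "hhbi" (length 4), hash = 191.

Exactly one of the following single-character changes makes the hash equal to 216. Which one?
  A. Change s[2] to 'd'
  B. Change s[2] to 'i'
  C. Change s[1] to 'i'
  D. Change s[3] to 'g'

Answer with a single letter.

Option A: s[2]='b'->'d', delta=(4-2)*5^1 mod 257 = 10, hash=191+10 mod 257 = 201
Option B: s[2]='b'->'i', delta=(9-2)*5^1 mod 257 = 35, hash=191+35 mod 257 = 226
Option C: s[1]='h'->'i', delta=(9-8)*5^2 mod 257 = 25, hash=191+25 mod 257 = 216 <-- target
Option D: s[3]='i'->'g', delta=(7-9)*5^0 mod 257 = 255, hash=191+255 mod 257 = 189

Answer: C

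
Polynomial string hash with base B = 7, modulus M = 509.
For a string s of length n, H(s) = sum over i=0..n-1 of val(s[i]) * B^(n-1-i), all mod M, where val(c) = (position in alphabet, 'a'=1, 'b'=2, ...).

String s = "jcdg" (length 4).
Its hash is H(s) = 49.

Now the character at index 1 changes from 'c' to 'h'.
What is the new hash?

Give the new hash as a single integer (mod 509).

val('c') = 3, val('h') = 8
Position k = 1, exponent = n-1-k = 2
B^2 mod M = 7^2 mod 509 = 49
Delta = (8 - 3) * 49 mod 509 = 245
New hash = (49 + 245) mod 509 = 294

Answer: 294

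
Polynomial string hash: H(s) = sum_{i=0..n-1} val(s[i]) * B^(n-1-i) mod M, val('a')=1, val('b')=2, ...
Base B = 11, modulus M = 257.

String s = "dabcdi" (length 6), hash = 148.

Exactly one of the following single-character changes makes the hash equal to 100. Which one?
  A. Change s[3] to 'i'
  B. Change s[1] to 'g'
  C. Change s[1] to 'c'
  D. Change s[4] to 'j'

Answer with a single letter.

Option A: s[3]='c'->'i', delta=(9-3)*11^2 mod 257 = 212, hash=148+212 mod 257 = 103
Option B: s[1]='a'->'g', delta=(7-1)*11^4 mod 257 = 209, hash=148+209 mod 257 = 100 <-- target
Option C: s[1]='a'->'c', delta=(3-1)*11^4 mod 257 = 241, hash=148+241 mod 257 = 132
Option D: s[4]='d'->'j', delta=(10-4)*11^1 mod 257 = 66, hash=148+66 mod 257 = 214

Answer: B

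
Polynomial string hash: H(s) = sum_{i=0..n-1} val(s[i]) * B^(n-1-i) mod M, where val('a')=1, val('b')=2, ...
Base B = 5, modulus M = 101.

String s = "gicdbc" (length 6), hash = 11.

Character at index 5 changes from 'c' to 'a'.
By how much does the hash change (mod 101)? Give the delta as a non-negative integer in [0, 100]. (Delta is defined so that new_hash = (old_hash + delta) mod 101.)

Answer: 99

Derivation:
Delta formula: (val(new) - val(old)) * B^(n-1-k) mod M
  val('a') - val('c') = 1 - 3 = -2
  B^(n-1-k) = 5^0 mod 101 = 1
  Delta = -2 * 1 mod 101 = 99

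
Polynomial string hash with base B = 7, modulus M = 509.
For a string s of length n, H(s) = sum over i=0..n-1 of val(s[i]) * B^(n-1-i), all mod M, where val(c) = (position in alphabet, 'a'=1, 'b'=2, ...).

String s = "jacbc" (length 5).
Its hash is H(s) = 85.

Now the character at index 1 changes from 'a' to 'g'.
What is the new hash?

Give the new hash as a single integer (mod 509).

Answer: 107

Derivation:
val('a') = 1, val('g') = 7
Position k = 1, exponent = n-1-k = 3
B^3 mod M = 7^3 mod 509 = 343
Delta = (7 - 1) * 343 mod 509 = 22
New hash = (85 + 22) mod 509 = 107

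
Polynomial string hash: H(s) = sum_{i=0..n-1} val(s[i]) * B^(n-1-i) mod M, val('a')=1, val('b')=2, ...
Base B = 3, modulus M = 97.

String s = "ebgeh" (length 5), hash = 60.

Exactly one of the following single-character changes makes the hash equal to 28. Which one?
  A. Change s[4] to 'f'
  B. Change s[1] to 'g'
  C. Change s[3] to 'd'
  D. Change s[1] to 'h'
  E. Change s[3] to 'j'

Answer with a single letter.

Option A: s[4]='h'->'f', delta=(6-8)*3^0 mod 97 = 95, hash=60+95 mod 97 = 58
Option B: s[1]='b'->'g', delta=(7-2)*3^3 mod 97 = 38, hash=60+38 mod 97 = 1
Option C: s[3]='e'->'d', delta=(4-5)*3^1 mod 97 = 94, hash=60+94 mod 97 = 57
Option D: s[1]='b'->'h', delta=(8-2)*3^3 mod 97 = 65, hash=60+65 mod 97 = 28 <-- target
Option E: s[3]='e'->'j', delta=(10-5)*3^1 mod 97 = 15, hash=60+15 mod 97 = 75

Answer: D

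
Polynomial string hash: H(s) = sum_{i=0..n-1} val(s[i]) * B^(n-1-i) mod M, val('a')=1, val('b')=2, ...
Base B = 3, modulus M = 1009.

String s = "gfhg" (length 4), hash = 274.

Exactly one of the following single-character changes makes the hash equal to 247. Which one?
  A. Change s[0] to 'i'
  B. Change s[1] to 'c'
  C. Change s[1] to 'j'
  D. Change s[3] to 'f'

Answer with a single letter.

Answer: B

Derivation:
Option A: s[0]='g'->'i', delta=(9-7)*3^3 mod 1009 = 54, hash=274+54 mod 1009 = 328
Option B: s[1]='f'->'c', delta=(3-6)*3^2 mod 1009 = 982, hash=274+982 mod 1009 = 247 <-- target
Option C: s[1]='f'->'j', delta=(10-6)*3^2 mod 1009 = 36, hash=274+36 mod 1009 = 310
Option D: s[3]='g'->'f', delta=(6-7)*3^0 mod 1009 = 1008, hash=274+1008 mod 1009 = 273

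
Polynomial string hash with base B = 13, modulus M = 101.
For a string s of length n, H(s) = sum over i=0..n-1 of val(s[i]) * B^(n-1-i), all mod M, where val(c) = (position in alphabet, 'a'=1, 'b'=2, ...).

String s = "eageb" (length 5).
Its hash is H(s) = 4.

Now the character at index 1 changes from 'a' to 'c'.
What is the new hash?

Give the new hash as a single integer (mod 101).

val('a') = 1, val('c') = 3
Position k = 1, exponent = n-1-k = 3
B^3 mod M = 13^3 mod 101 = 76
Delta = (3 - 1) * 76 mod 101 = 51
New hash = (4 + 51) mod 101 = 55

Answer: 55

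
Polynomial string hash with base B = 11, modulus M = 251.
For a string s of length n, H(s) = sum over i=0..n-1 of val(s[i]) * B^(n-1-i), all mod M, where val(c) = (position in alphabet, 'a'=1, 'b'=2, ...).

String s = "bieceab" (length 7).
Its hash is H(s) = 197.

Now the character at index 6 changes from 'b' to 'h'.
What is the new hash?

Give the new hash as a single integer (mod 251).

Answer: 203

Derivation:
val('b') = 2, val('h') = 8
Position k = 6, exponent = n-1-k = 0
B^0 mod M = 11^0 mod 251 = 1
Delta = (8 - 2) * 1 mod 251 = 6
New hash = (197 + 6) mod 251 = 203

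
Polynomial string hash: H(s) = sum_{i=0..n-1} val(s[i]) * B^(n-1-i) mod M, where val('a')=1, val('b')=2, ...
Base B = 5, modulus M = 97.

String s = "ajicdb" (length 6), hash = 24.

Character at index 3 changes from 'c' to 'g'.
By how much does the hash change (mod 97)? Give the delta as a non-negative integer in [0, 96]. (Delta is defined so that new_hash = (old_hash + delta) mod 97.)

Answer: 3

Derivation:
Delta formula: (val(new) - val(old)) * B^(n-1-k) mod M
  val('g') - val('c') = 7 - 3 = 4
  B^(n-1-k) = 5^2 mod 97 = 25
  Delta = 4 * 25 mod 97 = 3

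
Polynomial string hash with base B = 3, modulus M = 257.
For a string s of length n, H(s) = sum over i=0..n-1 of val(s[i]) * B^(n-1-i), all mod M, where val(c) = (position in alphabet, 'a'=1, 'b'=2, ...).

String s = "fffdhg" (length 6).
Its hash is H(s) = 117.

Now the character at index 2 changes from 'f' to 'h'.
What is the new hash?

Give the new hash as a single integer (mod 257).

Answer: 171

Derivation:
val('f') = 6, val('h') = 8
Position k = 2, exponent = n-1-k = 3
B^3 mod M = 3^3 mod 257 = 27
Delta = (8 - 6) * 27 mod 257 = 54
New hash = (117 + 54) mod 257 = 171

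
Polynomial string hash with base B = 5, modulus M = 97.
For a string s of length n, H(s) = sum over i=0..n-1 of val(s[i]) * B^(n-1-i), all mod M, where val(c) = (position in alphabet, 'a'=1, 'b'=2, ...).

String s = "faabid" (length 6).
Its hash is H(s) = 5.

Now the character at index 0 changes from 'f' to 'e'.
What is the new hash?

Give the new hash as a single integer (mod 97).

Answer: 81

Derivation:
val('f') = 6, val('e') = 5
Position k = 0, exponent = n-1-k = 5
B^5 mod M = 5^5 mod 97 = 21
Delta = (5 - 6) * 21 mod 97 = 76
New hash = (5 + 76) mod 97 = 81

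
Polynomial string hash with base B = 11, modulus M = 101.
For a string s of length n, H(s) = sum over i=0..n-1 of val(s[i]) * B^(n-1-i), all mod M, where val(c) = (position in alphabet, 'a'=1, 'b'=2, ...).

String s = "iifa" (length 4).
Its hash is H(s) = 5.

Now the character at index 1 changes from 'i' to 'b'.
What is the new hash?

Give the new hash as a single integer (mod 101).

val('i') = 9, val('b') = 2
Position k = 1, exponent = n-1-k = 2
B^2 mod M = 11^2 mod 101 = 20
Delta = (2 - 9) * 20 mod 101 = 62
New hash = (5 + 62) mod 101 = 67

Answer: 67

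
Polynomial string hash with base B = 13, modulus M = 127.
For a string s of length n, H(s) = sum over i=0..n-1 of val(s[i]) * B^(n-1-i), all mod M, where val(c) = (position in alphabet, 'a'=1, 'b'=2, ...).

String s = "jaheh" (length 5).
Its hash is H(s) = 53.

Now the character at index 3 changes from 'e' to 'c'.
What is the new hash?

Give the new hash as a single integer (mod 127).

val('e') = 5, val('c') = 3
Position k = 3, exponent = n-1-k = 1
B^1 mod M = 13^1 mod 127 = 13
Delta = (3 - 5) * 13 mod 127 = 101
New hash = (53 + 101) mod 127 = 27

Answer: 27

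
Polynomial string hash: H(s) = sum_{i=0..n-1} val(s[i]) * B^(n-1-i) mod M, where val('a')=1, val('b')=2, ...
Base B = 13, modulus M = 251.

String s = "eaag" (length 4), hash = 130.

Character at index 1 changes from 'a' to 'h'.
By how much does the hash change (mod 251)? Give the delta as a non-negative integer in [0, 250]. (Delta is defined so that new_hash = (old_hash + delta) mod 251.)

Answer: 179

Derivation:
Delta formula: (val(new) - val(old)) * B^(n-1-k) mod M
  val('h') - val('a') = 8 - 1 = 7
  B^(n-1-k) = 13^2 mod 251 = 169
  Delta = 7 * 169 mod 251 = 179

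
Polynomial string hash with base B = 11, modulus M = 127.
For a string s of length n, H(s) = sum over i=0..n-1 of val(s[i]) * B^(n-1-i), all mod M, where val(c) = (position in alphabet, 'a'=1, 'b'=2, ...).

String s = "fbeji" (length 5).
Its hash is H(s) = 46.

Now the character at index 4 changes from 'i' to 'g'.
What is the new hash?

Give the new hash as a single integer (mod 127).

Answer: 44

Derivation:
val('i') = 9, val('g') = 7
Position k = 4, exponent = n-1-k = 0
B^0 mod M = 11^0 mod 127 = 1
Delta = (7 - 9) * 1 mod 127 = 125
New hash = (46 + 125) mod 127 = 44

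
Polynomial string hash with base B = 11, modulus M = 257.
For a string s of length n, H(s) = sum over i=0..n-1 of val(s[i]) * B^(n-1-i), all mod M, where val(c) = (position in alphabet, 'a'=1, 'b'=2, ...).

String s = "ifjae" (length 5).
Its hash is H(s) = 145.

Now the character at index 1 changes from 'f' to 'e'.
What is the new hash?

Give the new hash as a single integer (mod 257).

val('f') = 6, val('e') = 5
Position k = 1, exponent = n-1-k = 3
B^3 mod M = 11^3 mod 257 = 46
Delta = (5 - 6) * 46 mod 257 = 211
New hash = (145 + 211) mod 257 = 99

Answer: 99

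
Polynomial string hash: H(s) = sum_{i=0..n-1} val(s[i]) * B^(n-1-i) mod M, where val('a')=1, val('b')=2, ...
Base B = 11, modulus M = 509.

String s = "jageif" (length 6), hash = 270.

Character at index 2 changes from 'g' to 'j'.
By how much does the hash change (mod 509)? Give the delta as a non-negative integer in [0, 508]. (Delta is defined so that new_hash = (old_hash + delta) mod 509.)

Delta formula: (val(new) - val(old)) * B^(n-1-k) mod M
  val('j') - val('g') = 10 - 7 = 3
  B^(n-1-k) = 11^3 mod 509 = 313
  Delta = 3 * 313 mod 509 = 430

Answer: 430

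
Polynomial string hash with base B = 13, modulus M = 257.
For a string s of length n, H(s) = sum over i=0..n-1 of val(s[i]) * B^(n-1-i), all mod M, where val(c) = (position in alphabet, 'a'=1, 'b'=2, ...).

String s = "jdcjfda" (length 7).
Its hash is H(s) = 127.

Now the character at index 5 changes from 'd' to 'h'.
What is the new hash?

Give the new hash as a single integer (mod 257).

Answer: 179

Derivation:
val('d') = 4, val('h') = 8
Position k = 5, exponent = n-1-k = 1
B^1 mod M = 13^1 mod 257 = 13
Delta = (8 - 4) * 13 mod 257 = 52
New hash = (127 + 52) mod 257 = 179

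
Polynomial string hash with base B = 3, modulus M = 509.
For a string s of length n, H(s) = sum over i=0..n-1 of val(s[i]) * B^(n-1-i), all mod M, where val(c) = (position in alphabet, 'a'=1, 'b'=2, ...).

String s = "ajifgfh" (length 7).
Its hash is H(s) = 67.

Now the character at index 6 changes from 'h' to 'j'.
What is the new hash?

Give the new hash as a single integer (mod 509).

Answer: 69

Derivation:
val('h') = 8, val('j') = 10
Position k = 6, exponent = n-1-k = 0
B^0 mod M = 3^0 mod 509 = 1
Delta = (10 - 8) * 1 mod 509 = 2
New hash = (67 + 2) mod 509 = 69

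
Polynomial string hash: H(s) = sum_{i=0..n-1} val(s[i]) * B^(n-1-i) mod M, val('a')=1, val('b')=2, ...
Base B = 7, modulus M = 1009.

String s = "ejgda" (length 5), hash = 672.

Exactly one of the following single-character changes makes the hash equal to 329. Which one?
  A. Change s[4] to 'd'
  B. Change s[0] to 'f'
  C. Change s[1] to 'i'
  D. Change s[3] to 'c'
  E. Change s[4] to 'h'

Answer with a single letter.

Answer: C

Derivation:
Option A: s[4]='a'->'d', delta=(4-1)*7^0 mod 1009 = 3, hash=672+3 mod 1009 = 675
Option B: s[0]='e'->'f', delta=(6-5)*7^4 mod 1009 = 383, hash=672+383 mod 1009 = 46
Option C: s[1]='j'->'i', delta=(9-10)*7^3 mod 1009 = 666, hash=672+666 mod 1009 = 329 <-- target
Option D: s[3]='d'->'c', delta=(3-4)*7^1 mod 1009 = 1002, hash=672+1002 mod 1009 = 665
Option E: s[4]='a'->'h', delta=(8-1)*7^0 mod 1009 = 7, hash=672+7 mod 1009 = 679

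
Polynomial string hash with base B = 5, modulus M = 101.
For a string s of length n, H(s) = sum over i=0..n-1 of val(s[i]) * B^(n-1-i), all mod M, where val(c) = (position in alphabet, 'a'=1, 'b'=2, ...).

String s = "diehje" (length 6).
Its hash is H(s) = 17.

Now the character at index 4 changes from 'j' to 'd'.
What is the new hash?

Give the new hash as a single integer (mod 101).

val('j') = 10, val('d') = 4
Position k = 4, exponent = n-1-k = 1
B^1 mod M = 5^1 mod 101 = 5
Delta = (4 - 10) * 5 mod 101 = 71
New hash = (17 + 71) mod 101 = 88

Answer: 88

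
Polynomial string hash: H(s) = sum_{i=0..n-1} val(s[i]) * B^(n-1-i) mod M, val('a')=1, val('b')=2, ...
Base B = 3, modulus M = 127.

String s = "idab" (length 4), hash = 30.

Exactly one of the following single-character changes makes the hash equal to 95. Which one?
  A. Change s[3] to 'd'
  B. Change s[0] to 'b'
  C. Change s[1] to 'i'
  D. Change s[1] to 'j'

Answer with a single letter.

Answer: B

Derivation:
Option A: s[3]='b'->'d', delta=(4-2)*3^0 mod 127 = 2, hash=30+2 mod 127 = 32
Option B: s[0]='i'->'b', delta=(2-9)*3^3 mod 127 = 65, hash=30+65 mod 127 = 95 <-- target
Option C: s[1]='d'->'i', delta=(9-4)*3^2 mod 127 = 45, hash=30+45 mod 127 = 75
Option D: s[1]='d'->'j', delta=(10-4)*3^2 mod 127 = 54, hash=30+54 mod 127 = 84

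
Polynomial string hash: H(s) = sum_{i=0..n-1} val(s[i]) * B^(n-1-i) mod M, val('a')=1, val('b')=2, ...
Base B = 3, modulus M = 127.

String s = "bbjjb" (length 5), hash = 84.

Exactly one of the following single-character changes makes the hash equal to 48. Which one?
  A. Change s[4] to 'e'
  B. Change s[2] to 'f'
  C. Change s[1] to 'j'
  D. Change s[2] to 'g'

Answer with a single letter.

Answer: B

Derivation:
Option A: s[4]='b'->'e', delta=(5-2)*3^0 mod 127 = 3, hash=84+3 mod 127 = 87
Option B: s[2]='j'->'f', delta=(6-10)*3^2 mod 127 = 91, hash=84+91 mod 127 = 48 <-- target
Option C: s[1]='b'->'j', delta=(10-2)*3^3 mod 127 = 89, hash=84+89 mod 127 = 46
Option D: s[2]='j'->'g', delta=(7-10)*3^2 mod 127 = 100, hash=84+100 mod 127 = 57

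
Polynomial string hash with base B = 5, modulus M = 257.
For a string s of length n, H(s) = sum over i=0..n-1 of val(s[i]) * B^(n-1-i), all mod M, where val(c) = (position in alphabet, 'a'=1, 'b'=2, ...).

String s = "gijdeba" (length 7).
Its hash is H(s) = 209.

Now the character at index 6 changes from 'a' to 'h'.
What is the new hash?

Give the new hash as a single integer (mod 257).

val('a') = 1, val('h') = 8
Position k = 6, exponent = n-1-k = 0
B^0 mod M = 5^0 mod 257 = 1
Delta = (8 - 1) * 1 mod 257 = 7
New hash = (209 + 7) mod 257 = 216

Answer: 216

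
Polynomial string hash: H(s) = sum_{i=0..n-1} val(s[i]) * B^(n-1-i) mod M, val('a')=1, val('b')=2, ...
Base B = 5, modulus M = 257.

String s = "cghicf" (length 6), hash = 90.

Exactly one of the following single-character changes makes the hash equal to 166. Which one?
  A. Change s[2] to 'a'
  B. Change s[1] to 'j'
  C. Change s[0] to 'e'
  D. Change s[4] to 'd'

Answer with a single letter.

Option A: s[2]='h'->'a', delta=(1-8)*5^3 mod 257 = 153, hash=90+153 mod 257 = 243
Option B: s[1]='g'->'j', delta=(10-7)*5^4 mod 257 = 76, hash=90+76 mod 257 = 166 <-- target
Option C: s[0]='c'->'e', delta=(5-3)*5^5 mod 257 = 82, hash=90+82 mod 257 = 172
Option D: s[4]='c'->'d', delta=(4-3)*5^1 mod 257 = 5, hash=90+5 mod 257 = 95

Answer: B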